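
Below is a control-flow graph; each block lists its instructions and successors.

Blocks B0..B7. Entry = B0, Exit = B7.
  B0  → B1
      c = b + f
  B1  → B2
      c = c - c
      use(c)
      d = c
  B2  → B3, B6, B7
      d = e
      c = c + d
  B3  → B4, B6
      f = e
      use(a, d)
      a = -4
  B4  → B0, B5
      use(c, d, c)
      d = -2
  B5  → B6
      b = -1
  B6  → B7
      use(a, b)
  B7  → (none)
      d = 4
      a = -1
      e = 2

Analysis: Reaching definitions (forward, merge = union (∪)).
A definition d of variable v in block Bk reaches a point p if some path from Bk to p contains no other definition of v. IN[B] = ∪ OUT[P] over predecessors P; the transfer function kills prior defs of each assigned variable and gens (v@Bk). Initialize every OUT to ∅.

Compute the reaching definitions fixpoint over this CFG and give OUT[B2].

Converged values:
  B0:  IN={a@B3, c@B2, d@B4, f@B3}  OUT={a@B3, c@B0, d@B4, f@B3}
  B1:  IN={a@B3, c@B0, d@B4, f@B3}  OUT={a@B3, c@B1, d@B1, f@B3}
  B2:  IN={a@B3, c@B1, d@B1, f@B3}  OUT={a@B3, c@B2, d@B2, f@B3}
  B3:  IN={a@B3, c@B2, d@B2, f@B3}  OUT={a@B3, c@B2, d@B2, f@B3}
  B4:  IN={a@B3, c@B2, d@B2, f@B3}  OUT={a@B3, c@B2, d@B4, f@B3}
  B5:  IN={a@B3, c@B2, d@B4, f@B3}  OUT={a@B3, b@B5, c@B2, d@B4, f@B3}
  B6:  IN={a@B3, b@B5, c@B2, d@B2, d@B4, f@B3}  OUT={a@B3, b@B5, c@B2, d@B2, d@B4, f@B3}
  B7:  IN={a@B3, b@B5, c@B2, d@B2, d@B4, f@B3}  OUT={a@B7, b@B5, c@B2, d@B7, e@B7, f@B3}

Merge at B2: IN[B2] = OUT[B1] = {a@B3, c@B1, d@B1, f@B3}
Applying B2's transfer function to that IN value gives OUT[B2] (row B2 above).

Answer: {a@B3, c@B2, d@B2, f@B3}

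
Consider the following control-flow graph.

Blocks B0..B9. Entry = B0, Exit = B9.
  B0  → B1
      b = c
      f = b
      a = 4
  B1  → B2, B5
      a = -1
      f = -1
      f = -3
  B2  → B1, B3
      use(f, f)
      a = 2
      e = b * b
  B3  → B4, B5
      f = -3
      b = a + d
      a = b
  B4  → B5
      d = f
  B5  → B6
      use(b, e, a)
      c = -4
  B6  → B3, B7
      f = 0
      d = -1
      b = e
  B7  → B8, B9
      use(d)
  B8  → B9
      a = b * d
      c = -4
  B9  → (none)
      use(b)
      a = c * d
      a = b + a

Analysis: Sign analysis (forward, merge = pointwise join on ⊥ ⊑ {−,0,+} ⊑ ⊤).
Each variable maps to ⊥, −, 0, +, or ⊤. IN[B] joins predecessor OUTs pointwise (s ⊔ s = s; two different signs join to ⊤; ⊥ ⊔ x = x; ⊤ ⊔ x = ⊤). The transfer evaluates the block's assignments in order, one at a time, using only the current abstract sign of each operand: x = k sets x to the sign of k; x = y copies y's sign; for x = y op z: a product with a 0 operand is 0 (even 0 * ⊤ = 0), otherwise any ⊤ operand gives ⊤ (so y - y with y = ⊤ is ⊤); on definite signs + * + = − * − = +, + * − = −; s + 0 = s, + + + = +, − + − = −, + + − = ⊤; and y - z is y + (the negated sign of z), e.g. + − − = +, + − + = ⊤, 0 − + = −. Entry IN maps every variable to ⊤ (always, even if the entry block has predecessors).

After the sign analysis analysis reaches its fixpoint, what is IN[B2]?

Per-block solution:
  B0:  IN=(all ⊤)  OUT={a:+; rest ⊤}
  B1:  IN={a:+; rest ⊤}  OUT={a:-, f:-; rest ⊤}
  B2:  IN={a:-, f:-; rest ⊤}  OUT={a:+, f:-; rest ⊤}
  B3:  IN=(all ⊤)  OUT={f:-; rest ⊤}
  B4:  IN={f:-; rest ⊤}  OUT={d:-, f:-; rest ⊤}
  B5:  IN={f:-; rest ⊤}  OUT={c:-, f:-; rest ⊤}
  B6:  IN={c:-, f:-; rest ⊤}  OUT={c:-, d:-, f:0; rest ⊤}
  B7:  IN={c:-, d:-, f:0; rest ⊤}  OUT={c:-, d:-, f:0; rest ⊤}
  B8:  IN={c:-, d:-, f:0; rest ⊤}  OUT={c:-, d:-, f:0; rest ⊤}
  B9:  IN={c:-, d:-, f:0; rest ⊤}  OUT={c:-, d:-, f:0; rest ⊤}

Merge at B2: IN[B2] = OUT[B1] = {a: -, b: ⊤, c: ⊤, d: ⊤, e: ⊤, f: -}

Answer: {a: -, b: ⊤, c: ⊤, d: ⊤, e: ⊤, f: -}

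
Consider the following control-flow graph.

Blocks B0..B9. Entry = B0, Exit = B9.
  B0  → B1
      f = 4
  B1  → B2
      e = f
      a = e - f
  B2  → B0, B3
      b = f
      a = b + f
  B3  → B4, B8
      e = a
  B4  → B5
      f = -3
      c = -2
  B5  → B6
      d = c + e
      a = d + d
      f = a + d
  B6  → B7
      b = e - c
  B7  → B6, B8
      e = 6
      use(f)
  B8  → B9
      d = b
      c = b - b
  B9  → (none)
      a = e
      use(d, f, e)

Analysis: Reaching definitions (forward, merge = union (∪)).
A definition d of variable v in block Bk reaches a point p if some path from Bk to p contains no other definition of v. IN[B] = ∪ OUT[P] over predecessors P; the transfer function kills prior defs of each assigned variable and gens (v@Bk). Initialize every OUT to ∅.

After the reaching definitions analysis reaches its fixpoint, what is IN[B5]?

Fixpoint table:
  B0: | IN={a@B2, b@B2, e@B1, f@B0} | OUT={a@B2, b@B2, e@B1, f@B0}
  B1: | IN={a@B2, b@B2, e@B1, f@B0} | OUT={a@B1, b@B2, e@B1, f@B0}
  B2: | IN={a@B1, b@B2, e@B1, f@B0} | OUT={a@B2, b@B2, e@B1, f@B0}
  B3: | IN={a@B2, b@B2, e@B1, f@B0} | OUT={a@B2, b@B2, e@B3, f@B0}
  B4: | IN={a@B2, b@B2, e@B3, f@B0} | OUT={a@B2, b@B2, c@B4, e@B3, f@B4}
  B5: | IN={a@B2, b@B2, c@B4, e@B3, f@B4} | OUT={a@B5, b@B2, c@B4, d@B5, e@B3, f@B5}
  B6: | IN={a@B5, b@B2, b@B6, c@B4, d@B5, e@B3, e@B7, f@B5} | OUT={a@B5, b@B6, c@B4, d@B5, e@B3, e@B7, f@B5}
  B7: | IN={a@B5, b@B6, c@B4, d@B5, e@B3, e@B7, f@B5} | OUT={a@B5, b@B6, c@B4, d@B5, e@B7, f@B5}
  B8: | IN={a@B2, a@B5, b@B2, b@B6, c@B4, d@B5, e@B3, e@B7, f@B0, f@B5} | OUT={a@B2, a@B5, b@B2, b@B6, c@B8, d@B8, e@B3, e@B7, f@B0, f@B5}
  B9: | IN={a@B2, a@B5, b@B2, b@B6, c@B8, d@B8, e@B3, e@B7, f@B0, f@B5} | OUT={a@B9, b@B2, b@B6, c@B8, d@B8, e@B3, e@B7, f@B0, f@B5}

Merge at B5: IN[B5] = OUT[B4] = {a@B2, b@B2, c@B4, e@B3, f@B4}

Answer: {a@B2, b@B2, c@B4, e@B3, f@B4}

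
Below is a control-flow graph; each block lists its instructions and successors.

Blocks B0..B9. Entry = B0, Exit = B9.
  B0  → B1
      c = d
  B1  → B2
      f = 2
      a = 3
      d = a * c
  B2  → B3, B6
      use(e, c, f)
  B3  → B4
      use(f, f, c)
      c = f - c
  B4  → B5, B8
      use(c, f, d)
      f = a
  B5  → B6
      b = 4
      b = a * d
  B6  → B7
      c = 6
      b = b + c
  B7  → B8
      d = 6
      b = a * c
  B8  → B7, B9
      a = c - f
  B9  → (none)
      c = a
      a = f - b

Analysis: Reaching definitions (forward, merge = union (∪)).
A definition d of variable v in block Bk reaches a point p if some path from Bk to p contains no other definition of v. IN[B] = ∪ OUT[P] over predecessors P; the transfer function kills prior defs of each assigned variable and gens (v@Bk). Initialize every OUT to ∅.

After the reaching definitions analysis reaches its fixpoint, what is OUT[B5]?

Fixpoint table:
  B0: | IN={} | OUT={c@B0}
  B1: | IN={c@B0} | OUT={a@B1, c@B0, d@B1, f@B1}
  B2: | IN={a@B1, c@B0, d@B1, f@B1} | OUT={a@B1, c@B0, d@B1, f@B1}
  B3: | IN={a@B1, c@B0, d@B1, f@B1} | OUT={a@B1, c@B3, d@B1, f@B1}
  B4: | IN={a@B1, c@B3, d@B1, f@B1} | OUT={a@B1, c@B3, d@B1, f@B4}
  B5: | IN={a@B1, c@B3, d@B1, f@B4} | OUT={a@B1, b@B5, c@B3, d@B1, f@B4}
  B6: | IN={a@B1, b@B5, c@B0, c@B3, d@B1, f@B1, f@B4} | OUT={a@B1, b@B6, c@B6, d@B1, f@B1, f@B4}
  B7: | IN={a@B1, a@B8, b@B6, b@B7, c@B3, c@B6, d@B1, d@B7, f@B1, f@B4} | OUT={a@B1, a@B8, b@B7, c@B3, c@B6, d@B7, f@B1, f@B4}
  B8: | IN={a@B1, a@B8, b@B7, c@B3, c@B6, d@B1, d@B7, f@B1, f@B4} | OUT={a@B8, b@B7, c@B3, c@B6, d@B1, d@B7, f@B1, f@B4}
  B9: | IN={a@B8, b@B7, c@B3, c@B6, d@B1, d@B7, f@B1, f@B4} | OUT={a@B9, b@B7, c@B9, d@B1, d@B7, f@B1, f@B4}

Merge at B5: IN[B5] = OUT[B4] = {a@B1, c@B3, d@B1, f@B4}
Applying B5's transfer function to that IN value gives OUT[B5] (row B5 above).

Answer: {a@B1, b@B5, c@B3, d@B1, f@B4}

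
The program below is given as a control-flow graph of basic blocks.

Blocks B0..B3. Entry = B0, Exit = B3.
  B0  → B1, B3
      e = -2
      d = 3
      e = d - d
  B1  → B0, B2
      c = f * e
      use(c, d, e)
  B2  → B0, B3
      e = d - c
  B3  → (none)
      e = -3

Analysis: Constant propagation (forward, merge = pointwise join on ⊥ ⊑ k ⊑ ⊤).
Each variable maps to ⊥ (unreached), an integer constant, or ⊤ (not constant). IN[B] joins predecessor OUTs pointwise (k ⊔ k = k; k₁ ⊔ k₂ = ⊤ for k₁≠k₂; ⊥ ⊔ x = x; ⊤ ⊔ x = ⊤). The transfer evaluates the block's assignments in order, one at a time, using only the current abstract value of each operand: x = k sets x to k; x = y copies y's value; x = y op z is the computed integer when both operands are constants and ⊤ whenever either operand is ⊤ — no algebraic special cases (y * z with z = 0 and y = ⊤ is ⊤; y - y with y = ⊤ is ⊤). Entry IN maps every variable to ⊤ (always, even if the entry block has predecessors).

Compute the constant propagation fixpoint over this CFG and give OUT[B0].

Fixpoint table:
  B0: | IN=(all ⊤) | OUT={d:3, e:0; rest ⊤}
  B1: | IN={d:3, e:0; rest ⊤} | OUT={d:3, e:0; rest ⊤}
  B2: | IN={d:3, e:0; rest ⊤} | OUT={d:3; rest ⊤}
  B3: | IN={d:3; rest ⊤} | OUT={d:3, e:-3; rest ⊤}

Merge at B0 (entry node, so the boundary value (all ⊤) is joined with the incoming edge(s)): IN[B0] = (all ⊤) ⊔ OUT[B1] ⊔ OUT[B2] = {a: ⊤, b: ⊤, c: ⊤, d: ⊤, e: ⊤, f: ⊤}
Applying B0's transfer function to that IN value gives OUT[B0] (row B0 above).

Answer: {a: ⊤, b: ⊤, c: ⊤, d: 3, e: 0, f: ⊤}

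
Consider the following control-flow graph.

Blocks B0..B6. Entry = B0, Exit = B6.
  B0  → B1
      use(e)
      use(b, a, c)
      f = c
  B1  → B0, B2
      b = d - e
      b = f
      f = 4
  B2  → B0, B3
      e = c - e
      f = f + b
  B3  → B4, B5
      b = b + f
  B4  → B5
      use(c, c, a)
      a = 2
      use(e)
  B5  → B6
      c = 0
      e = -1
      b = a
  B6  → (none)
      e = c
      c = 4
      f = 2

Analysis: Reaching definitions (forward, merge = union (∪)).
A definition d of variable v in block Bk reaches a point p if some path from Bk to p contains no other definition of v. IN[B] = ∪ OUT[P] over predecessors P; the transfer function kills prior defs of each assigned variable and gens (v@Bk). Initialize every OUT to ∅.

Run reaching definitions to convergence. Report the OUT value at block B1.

Converged values:
  B0:  IN={b@B1, e@B2, f@B1, f@B2}  OUT={b@B1, e@B2, f@B0}
  B1:  IN={b@B1, e@B2, f@B0}  OUT={b@B1, e@B2, f@B1}
  B2:  IN={b@B1, e@B2, f@B1}  OUT={b@B1, e@B2, f@B2}
  B3:  IN={b@B1, e@B2, f@B2}  OUT={b@B3, e@B2, f@B2}
  B4:  IN={b@B3, e@B2, f@B2}  OUT={a@B4, b@B3, e@B2, f@B2}
  B5:  IN={a@B4, b@B3, e@B2, f@B2}  OUT={a@B4, b@B5, c@B5, e@B5, f@B2}
  B6:  IN={a@B4, b@B5, c@B5, e@B5, f@B2}  OUT={a@B4, b@B5, c@B6, e@B6, f@B6}

Merge at B1: IN[B1] = OUT[B0] = {b@B1, e@B2, f@B0}
Applying B1's transfer function to that IN value gives OUT[B1] (row B1 above).

Answer: {b@B1, e@B2, f@B1}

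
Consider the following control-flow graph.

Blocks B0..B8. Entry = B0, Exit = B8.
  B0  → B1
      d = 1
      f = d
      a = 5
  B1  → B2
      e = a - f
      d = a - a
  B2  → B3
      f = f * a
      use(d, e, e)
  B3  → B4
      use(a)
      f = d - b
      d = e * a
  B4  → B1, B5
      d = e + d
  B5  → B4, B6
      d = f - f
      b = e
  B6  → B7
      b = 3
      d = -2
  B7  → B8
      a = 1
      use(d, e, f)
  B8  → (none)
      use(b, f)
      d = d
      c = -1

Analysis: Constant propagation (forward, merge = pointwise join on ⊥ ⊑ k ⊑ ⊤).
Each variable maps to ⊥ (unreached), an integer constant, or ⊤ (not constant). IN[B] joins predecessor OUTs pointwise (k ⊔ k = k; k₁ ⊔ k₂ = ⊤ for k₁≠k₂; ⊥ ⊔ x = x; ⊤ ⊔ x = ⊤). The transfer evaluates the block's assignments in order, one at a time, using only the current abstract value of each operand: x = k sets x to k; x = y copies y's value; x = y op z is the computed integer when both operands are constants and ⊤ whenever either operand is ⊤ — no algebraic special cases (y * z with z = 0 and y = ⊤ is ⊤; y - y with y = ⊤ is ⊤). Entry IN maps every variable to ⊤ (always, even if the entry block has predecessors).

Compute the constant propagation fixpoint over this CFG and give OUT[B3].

Fixpoint table:
  B0:   IN=(all ⊤)   OUT={a:5, d:1, f:1; rest ⊤}
  B1:   IN={a:5; rest ⊤}   OUT={a:5, d:0; rest ⊤}
  B2:   IN={a:5, d:0; rest ⊤}   OUT={a:5, d:0; rest ⊤}
  B3:   IN={a:5, d:0; rest ⊤}   OUT={a:5; rest ⊤}
  B4:   IN={a:5; rest ⊤}   OUT={a:5; rest ⊤}
  B5:   IN={a:5; rest ⊤}   OUT={a:5; rest ⊤}
  B6:   IN={a:5; rest ⊤}   OUT={a:5, b:3, d:-2; rest ⊤}
  B7:   IN={a:5, b:3, d:-2; rest ⊤}   OUT={a:1, b:3, d:-2; rest ⊤}
  B8:   IN={a:1, b:3, d:-2; rest ⊤}   OUT={a:1, b:3, c:-1, d:-2; rest ⊤}

Merge at B3: IN[B3] = OUT[B2] = {a: 5, b: ⊤, c: ⊤, d: 0, e: ⊤, f: ⊤}
Applying B3's transfer function to that IN value gives OUT[B3] (row B3 above).

Answer: {a: 5, b: ⊤, c: ⊤, d: ⊤, e: ⊤, f: ⊤}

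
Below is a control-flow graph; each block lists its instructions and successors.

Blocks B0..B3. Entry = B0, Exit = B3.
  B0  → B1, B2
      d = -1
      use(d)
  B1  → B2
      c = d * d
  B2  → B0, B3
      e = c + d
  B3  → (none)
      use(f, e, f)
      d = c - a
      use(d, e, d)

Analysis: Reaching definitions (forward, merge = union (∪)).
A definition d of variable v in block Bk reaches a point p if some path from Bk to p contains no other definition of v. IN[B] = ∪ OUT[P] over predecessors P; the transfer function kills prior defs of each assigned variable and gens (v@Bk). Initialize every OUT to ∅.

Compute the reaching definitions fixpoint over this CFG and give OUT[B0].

Fixpoint table:
  B0:  IN={c@B1, d@B0, e@B2}  OUT={c@B1, d@B0, e@B2}
  B1:  IN={c@B1, d@B0, e@B2}  OUT={c@B1, d@B0, e@B2}
  B2:  IN={c@B1, d@B0, e@B2}  OUT={c@B1, d@B0, e@B2}
  B3:  IN={c@B1, d@B0, e@B2}  OUT={c@B1, d@B3, e@B2}

Merge at B0 (entry node, so the boundary value {} is joined with the incoming edge(s)): IN[B0] = {} ⊔ OUT[B2] = {c@B1, d@B0, e@B2}
Applying B0's transfer function to that IN value gives OUT[B0] (row B0 above).

Answer: {c@B1, d@B0, e@B2}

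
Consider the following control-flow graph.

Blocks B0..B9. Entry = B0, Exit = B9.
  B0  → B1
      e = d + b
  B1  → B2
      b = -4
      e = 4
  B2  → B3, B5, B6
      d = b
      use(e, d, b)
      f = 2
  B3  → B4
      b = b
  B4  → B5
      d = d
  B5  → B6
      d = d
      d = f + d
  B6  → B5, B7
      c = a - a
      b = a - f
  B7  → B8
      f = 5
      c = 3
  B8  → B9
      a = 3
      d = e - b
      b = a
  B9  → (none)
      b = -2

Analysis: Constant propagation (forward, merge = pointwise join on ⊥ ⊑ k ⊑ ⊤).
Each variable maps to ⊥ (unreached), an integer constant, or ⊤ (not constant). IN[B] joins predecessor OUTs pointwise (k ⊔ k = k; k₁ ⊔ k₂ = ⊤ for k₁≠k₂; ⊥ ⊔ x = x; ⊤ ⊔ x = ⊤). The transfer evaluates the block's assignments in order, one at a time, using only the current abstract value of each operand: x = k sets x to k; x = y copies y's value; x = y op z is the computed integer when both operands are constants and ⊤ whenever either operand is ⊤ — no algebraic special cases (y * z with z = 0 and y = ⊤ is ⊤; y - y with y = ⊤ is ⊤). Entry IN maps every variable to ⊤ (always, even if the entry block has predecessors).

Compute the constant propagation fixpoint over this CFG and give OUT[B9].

Per-block solution:
  B0:   IN=(all ⊤)   OUT=(all ⊤)
  B1:   IN=(all ⊤)   OUT={b:-4, e:4; rest ⊤}
  B2:   IN={b:-4, e:4; rest ⊤}   OUT={b:-4, d:-4, e:4, f:2; rest ⊤}
  B3:   IN={b:-4, d:-4, e:4, f:2; rest ⊤}   OUT={b:-4, d:-4, e:4, f:2; rest ⊤}
  B4:   IN={b:-4, d:-4, e:4, f:2; rest ⊤}   OUT={b:-4, d:-4, e:4, f:2; rest ⊤}
  B5:   IN={e:4, f:2; rest ⊤}   OUT={e:4, f:2; rest ⊤}
  B6:   IN={e:4, f:2; rest ⊤}   OUT={e:4, f:2; rest ⊤}
  B7:   IN={e:4, f:2; rest ⊤}   OUT={c:3, e:4, f:5; rest ⊤}
  B8:   IN={c:3, e:4, f:5; rest ⊤}   OUT={a:3, b:3, c:3, e:4, f:5; rest ⊤}
  B9:   IN={a:3, b:3, c:3, e:4, f:5; rest ⊤}   OUT={a:3, b:-2, c:3, e:4, f:5; rest ⊤}

Merge at B9: IN[B9] = OUT[B8] = {a: 3, b: 3, c: 3, d: ⊤, e: 4, f: 5}
Applying B9's transfer function to that IN value gives OUT[B9] (row B9 above).

Answer: {a: 3, b: -2, c: 3, d: ⊤, e: 4, f: 5}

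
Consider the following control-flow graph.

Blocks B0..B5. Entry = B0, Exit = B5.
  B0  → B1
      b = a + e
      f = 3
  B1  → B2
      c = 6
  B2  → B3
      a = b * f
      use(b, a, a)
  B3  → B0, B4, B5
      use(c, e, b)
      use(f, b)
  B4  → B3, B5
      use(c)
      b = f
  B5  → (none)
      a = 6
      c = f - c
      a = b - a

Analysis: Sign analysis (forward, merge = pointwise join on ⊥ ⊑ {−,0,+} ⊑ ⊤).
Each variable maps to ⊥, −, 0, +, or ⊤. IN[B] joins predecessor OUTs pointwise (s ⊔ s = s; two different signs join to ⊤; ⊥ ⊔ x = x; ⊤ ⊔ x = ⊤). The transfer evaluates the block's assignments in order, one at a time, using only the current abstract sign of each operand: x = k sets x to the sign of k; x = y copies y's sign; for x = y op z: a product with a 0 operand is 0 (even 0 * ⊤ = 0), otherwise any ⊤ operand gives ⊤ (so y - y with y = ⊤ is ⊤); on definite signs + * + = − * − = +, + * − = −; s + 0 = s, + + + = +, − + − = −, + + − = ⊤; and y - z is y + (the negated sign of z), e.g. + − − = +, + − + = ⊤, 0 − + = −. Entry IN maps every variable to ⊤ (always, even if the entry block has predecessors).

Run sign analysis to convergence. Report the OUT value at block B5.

Converged values:
  B0:  IN=(all ⊤)  OUT={f:+; rest ⊤}
  B1:  IN={f:+; rest ⊤}  OUT={c:+, f:+; rest ⊤}
  B2:  IN={c:+, f:+; rest ⊤}  OUT={c:+, f:+; rest ⊤}
  B3:  IN={c:+, f:+; rest ⊤}  OUT={c:+, f:+; rest ⊤}
  B4:  IN={c:+, f:+; rest ⊤}  OUT={b:+, c:+, f:+; rest ⊤}
  B5:  IN={c:+, f:+; rest ⊤}  OUT={f:+; rest ⊤}

Merge at B5: IN[B5] = OUT[B3] ⊔ OUT[B4] = {a: ⊤, b: ⊤, c: +, d: ⊤, e: ⊤, f: +}
Applying B5's transfer function to that IN value gives OUT[B5] (row B5 above).

Answer: {a: ⊤, b: ⊤, c: ⊤, d: ⊤, e: ⊤, f: +}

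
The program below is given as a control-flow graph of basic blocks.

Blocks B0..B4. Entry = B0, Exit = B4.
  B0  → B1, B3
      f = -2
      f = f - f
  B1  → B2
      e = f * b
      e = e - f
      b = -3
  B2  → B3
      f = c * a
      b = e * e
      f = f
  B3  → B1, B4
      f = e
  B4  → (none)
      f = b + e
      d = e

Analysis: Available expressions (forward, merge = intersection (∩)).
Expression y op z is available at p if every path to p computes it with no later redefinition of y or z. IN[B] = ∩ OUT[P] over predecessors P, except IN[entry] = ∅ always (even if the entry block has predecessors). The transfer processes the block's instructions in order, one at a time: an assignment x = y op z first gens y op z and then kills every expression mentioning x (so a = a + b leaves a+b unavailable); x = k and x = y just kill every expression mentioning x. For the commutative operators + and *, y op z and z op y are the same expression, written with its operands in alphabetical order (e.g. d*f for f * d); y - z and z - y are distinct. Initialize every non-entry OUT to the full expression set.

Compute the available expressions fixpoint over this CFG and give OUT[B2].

Answer: {a*c, e*e}

Derivation:
Converged values:
  B0:  IN={}  OUT={}
  B1:  IN={}  OUT={}
  B2:  IN={}  OUT={a*c, e*e}
  B3:  IN={}  OUT={}
  B4:  IN={}  OUT={b+e}

Merge at B2: IN[B2] = OUT[B1] = {}
Applying B2's transfer function to that IN value gives OUT[B2] (row B2 above).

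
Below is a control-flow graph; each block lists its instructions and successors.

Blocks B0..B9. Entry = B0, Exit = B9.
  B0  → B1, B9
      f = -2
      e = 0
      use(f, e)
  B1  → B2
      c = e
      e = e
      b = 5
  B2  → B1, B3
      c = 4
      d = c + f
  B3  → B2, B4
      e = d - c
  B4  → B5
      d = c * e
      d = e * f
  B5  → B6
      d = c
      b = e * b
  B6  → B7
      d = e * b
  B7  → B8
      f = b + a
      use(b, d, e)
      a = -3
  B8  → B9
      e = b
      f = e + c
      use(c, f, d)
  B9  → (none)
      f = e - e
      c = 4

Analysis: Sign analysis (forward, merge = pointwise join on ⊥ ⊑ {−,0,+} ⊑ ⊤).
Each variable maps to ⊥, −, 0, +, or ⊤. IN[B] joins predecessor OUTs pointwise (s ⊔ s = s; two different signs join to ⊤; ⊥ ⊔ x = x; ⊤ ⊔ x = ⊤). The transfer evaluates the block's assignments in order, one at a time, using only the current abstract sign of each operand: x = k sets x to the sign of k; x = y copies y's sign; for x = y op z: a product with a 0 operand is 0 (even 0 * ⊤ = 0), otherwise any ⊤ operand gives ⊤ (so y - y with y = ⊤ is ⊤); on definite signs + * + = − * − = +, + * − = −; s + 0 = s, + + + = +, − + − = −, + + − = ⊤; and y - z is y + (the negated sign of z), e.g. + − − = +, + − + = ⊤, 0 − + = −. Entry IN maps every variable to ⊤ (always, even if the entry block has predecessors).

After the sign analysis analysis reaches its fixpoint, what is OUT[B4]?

Answer: {a: ⊤, b: +, c: +, d: ⊤, e: ⊤, f: -}

Working:
Fixpoint table:
  B0: | IN=(all ⊤) | OUT={e:0, f:-; rest ⊤}
  B1: | IN={f:-; rest ⊤} | OUT={b:+, f:-; rest ⊤}
  B2: | IN={b:+, f:-; rest ⊤} | OUT={b:+, c:+, f:-; rest ⊤}
  B3: | IN={b:+, c:+, f:-; rest ⊤} | OUT={b:+, c:+, f:-; rest ⊤}
  B4: | IN={b:+, c:+, f:-; rest ⊤} | OUT={b:+, c:+, f:-; rest ⊤}
  B5: | IN={b:+, c:+, f:-; rest ⊤} | OUT={c:+, d:+, f:-; rest ⊤}
  B6: | IN={c:+, d:+, f:-; rest ⊤} | OUT={c:+, f:-; rest ⊤}
  B7: | IN={c:+, f:-; rest ⊤} | OUT={a:-, c:+; rest ⊤}
  B8: | IN={a:-, c:+; rest ⊤} | OUT={a:-, c:+; rest ⊤}
  B9: | IN=(all ⊤) | OUT={c:+; rest ⊤}

Merge at B4: IN[B4] = OUT[B3] = {a: ⊤, b: +, c: +, d: ⊤, e: ⊤, f: -}
Applying B4's transfer function to that IN value gives OUT[B4] (row B4 above).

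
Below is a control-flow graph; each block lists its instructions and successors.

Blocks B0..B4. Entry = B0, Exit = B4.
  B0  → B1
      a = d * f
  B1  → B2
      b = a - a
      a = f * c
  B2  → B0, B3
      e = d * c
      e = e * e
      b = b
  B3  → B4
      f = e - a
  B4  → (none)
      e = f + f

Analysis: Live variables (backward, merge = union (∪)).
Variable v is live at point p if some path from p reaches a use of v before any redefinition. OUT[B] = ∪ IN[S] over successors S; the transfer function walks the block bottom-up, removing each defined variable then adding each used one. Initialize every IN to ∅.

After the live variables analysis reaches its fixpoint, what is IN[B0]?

Fixpoint table:
  B0:  IN={c, d, f}  OUT={a, c, d, f}
  B1:  IN={a, c, d, f}  OUT={a, b, c, d, f}
  B2:  IN={a, b, c, d, f}  OUT={a, c, d, e, f}
  B3:  IN={a, e}  OUT={f}
  B4:  IN={f}  OUT={}

Merge at B0: OUT[B0] = IN[B1] = {a, c, d, f}
Applying B0's transfer function to that OUT value gives IN[B0] (row B0 above).

Answer: {c, d, f}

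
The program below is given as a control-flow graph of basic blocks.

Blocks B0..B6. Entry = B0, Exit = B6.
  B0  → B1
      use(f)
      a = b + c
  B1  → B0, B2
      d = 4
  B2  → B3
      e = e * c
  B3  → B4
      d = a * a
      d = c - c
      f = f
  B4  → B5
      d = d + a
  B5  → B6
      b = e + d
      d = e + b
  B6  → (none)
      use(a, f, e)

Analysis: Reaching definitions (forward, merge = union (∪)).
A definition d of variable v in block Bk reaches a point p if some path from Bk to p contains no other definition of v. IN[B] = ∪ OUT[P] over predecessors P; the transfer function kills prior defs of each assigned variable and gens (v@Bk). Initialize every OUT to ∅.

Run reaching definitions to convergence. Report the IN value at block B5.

Fixpoint table:
  B0:  IN={a@B0, d@B1}  OUT={a@B0, d@B1}
  B1:  IN={a@B0, d@B1}  OUT={a@B0, d@B1}
  B2:  IN={a@B0, d@B1}  OUT={a@B0, d@B1, e@B2}
  B3:  IN={a@B0, d@B1, e@B2}  OUT={a@B0, d@B3, e@B2, f@B3}
  B4:  IN={a@B0, d@B3, e@B2, f@B3}  OUT={a@B0, d@B4, e@B2, f@B3}
  B5:  IN={a@B0, d@B4, e@B2, f@B3}  OUT={a@B0, b@B5, d@B5, e@B2, f@B3}
  B6:  IN={a@B0, b@B5, d@B5, e@B2, f@B3}  OUT={a@B0, b@B5, d@B5, e@B2, f@B3}

Merge at B5: IN[B5] = OUT[B4] = {a@B0, d@B4, e@B2, f@B3}

Answer: {a@B0, d@B4, e@B2, f@B3}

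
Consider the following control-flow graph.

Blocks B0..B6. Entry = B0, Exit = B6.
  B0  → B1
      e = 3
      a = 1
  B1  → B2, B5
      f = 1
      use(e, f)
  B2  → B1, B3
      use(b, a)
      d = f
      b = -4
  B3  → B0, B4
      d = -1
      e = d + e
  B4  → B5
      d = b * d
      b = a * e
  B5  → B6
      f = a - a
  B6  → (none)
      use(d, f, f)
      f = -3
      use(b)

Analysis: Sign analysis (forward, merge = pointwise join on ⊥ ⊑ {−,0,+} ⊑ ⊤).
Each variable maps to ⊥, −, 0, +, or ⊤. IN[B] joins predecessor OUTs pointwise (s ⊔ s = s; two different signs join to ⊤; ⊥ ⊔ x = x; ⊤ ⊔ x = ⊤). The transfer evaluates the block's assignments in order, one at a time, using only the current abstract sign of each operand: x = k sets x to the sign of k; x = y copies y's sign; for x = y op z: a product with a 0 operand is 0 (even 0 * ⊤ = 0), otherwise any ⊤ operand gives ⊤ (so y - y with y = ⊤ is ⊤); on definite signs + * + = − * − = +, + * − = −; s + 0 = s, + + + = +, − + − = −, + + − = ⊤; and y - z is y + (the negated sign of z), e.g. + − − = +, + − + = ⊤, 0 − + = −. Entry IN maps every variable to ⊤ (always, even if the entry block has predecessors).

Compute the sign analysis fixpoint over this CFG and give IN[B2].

Converged values:
  B0:   IN=(all ⊤)   OUT={a:+, e:+; rest ⊤}
  B1:   IN={a:+, e:+; rest ⊤}   OUT={a:+, e:+, f:+; rest ⊤}
  B2:   IN={a:+, e:+, f:+; rest ⊤}   OUT={a:+, b:-, d:+, e:+, f:+; rest ⊤}
  B3:   IN={a:+, b:-, d:+, e:+, f:+; rest ⊤}   OUT={a:+, b:-, d:-, f:+; rest ⊤}
  B4:   IN={a:+, b:-, d:-, f:+; rest ⊤}   OUT={a:+, d:+, f:+; rest ⊤}
  B5:   IN={a:+, f:+; rest ⊤}   OUT={a:+; rest ⊤}
  B6:   IN={a:+; rest ⊤}   OUT={a:+, f:-; rest ⊤}

Merge at B2: IN[B2] = OUT[B1] = {a: +, b: ⊤, c: ⊤, d: ⊤, e: +, f: +}

Answer: {a: +, b: ⊤, c: ⊤, d: ⊤, e: +, f: +}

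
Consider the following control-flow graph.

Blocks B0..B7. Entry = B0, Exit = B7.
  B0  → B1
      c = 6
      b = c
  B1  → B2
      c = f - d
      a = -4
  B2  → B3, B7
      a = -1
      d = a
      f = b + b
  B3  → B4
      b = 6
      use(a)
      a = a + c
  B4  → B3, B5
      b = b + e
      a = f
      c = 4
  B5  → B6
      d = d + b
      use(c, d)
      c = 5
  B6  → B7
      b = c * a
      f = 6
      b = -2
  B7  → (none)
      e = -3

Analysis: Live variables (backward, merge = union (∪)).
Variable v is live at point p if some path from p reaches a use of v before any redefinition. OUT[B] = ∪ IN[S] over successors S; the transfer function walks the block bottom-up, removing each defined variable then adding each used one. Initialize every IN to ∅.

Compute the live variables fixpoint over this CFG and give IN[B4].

Answer: {b, d, e, f}

Working:
Fixpoint table:
  B0: | IN={d, e, f} | OUT={b, d, e, f}
  B1: | IN={b, d, e, f} | OUT={b, c, e}
  B2: | IN={b, c, e} | OUT={a, c, d, e, f}
  B3: | IN={a, c, d, e, f} | OUT={b, d, e, f}
  B4: | IN={b, d, e, f} | OUT={a, b, c, d, e, f}
  B5: | IN={a, b, c, d} | OUT={a, c}
  B6: | IN={a, c} | OUT={}
  B7: | IN={} | OUT={}

Merge at B4: OUT[B4] = IN[B3] ⊔ IN[B5] = {a, b, c, d, e, f}
Applying B4's transfer function to that OUT value gives IN[B4] (row B4 above).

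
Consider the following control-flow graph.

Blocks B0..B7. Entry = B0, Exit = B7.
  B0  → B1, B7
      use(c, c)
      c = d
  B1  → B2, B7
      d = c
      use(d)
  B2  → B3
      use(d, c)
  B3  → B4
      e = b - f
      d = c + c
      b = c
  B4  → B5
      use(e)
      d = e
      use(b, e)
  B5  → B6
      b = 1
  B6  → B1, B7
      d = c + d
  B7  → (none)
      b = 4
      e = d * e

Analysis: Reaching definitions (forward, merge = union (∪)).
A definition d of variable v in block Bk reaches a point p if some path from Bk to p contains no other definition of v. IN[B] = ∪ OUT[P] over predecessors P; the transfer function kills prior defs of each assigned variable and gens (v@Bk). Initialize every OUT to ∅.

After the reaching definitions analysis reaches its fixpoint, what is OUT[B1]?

Fixpoint table:
  B0:  IN={}  OUT={c@B0}
  B1:  IN={b@B5, c@B0, d@B6, e@B3}  OUT={b@B5, c@B0, d@B1, e@B3}
  B2:  IN={b@B5, c@B0, d@B1, e@B3}  OUT={b@B5, c@B0, d@B1, e@B3}
  B3:  IN={b@B5, c@B0, d@B1, e@B3}  OUT={b@B3, c@B0, d@B3, e@B3}
  B4:  IN={b@B3, c@B0, d@B3, e@B3}  OUT={b@B3, c@B0, d@B4, e@B3}
  B5:  IN={b@B3, c@B0, d@B4, e@B3}  OUT={b@B5, c@B0, d@B4, e@B3}
  B6:  IN={b@B5, c@B0, d@B4, e@B3}  OUT={b@B5, c@B0, d@B6, e@B3}
  B7:  IN={b@B5, c@B0, d@B1, d@B6, e@B3}  OUT={b@B7, c@B0, d@B1, d@B6, e@B7}

Merge at B1: IN[B1] = OUT[B0] ⊔ OUT[B6] = {b@B5, c@B0, d@B6, e@B3}
Applying B1's transfer function to that IN value gives OUT[B1] (row B1 above).

Answer: {b@B5, c@B0, d@B1, e@B3}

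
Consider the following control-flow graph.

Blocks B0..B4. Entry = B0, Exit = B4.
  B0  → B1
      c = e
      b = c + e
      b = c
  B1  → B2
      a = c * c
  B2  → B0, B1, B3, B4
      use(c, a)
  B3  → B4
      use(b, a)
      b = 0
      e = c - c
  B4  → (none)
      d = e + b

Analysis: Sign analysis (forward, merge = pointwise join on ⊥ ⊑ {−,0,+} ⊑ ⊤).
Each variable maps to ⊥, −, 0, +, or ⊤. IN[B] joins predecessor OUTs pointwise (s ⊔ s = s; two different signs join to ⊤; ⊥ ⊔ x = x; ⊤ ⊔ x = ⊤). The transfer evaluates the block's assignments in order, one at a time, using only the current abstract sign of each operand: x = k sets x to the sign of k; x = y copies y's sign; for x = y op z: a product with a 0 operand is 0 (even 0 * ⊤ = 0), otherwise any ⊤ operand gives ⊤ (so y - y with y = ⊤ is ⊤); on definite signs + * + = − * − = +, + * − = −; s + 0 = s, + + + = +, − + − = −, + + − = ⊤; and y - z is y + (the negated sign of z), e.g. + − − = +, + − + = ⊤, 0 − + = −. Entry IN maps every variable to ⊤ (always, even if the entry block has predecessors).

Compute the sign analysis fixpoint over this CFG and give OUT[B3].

Answer: {a: ⊤, b: 0, c: ⊤, d: ⊤, e: ⊤, f: ⊤}

Derivation:
Per-block solution:
  B0:   IN=(all ⊤)   OUT=(all ⊤)
  B1:   IN=(all ⊤)   OUT=(all ⊤)
  B2:   IN=(all ⊤)   OUT=(all ⊤)
  B3:   IN=(all ⊤)   OUT={b:0; rest ⊤}
  B4:   IN=(all ⊤)   OUT=(all ⊤)

Merge at B3: IN[B3] = OUT[B2] = {a: ⊤, b: ⊤, c: ⊤, d: ⊤, e: ⊤, f: ⊤}
Applying B3's transfer function to that IN value gives OUT[B3] (row B3 above).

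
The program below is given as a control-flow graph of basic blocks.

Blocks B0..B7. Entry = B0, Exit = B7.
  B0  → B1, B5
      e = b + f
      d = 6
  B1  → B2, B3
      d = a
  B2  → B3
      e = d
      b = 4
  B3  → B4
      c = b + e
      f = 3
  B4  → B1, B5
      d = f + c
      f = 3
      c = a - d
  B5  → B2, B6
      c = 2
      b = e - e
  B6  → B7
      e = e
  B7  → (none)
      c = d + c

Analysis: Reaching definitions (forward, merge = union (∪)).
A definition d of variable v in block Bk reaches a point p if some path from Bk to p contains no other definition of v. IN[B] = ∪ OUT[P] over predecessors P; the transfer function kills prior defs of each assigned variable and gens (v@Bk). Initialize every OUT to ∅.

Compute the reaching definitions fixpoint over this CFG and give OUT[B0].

Converged values:
  B0: | IN={} | OUT={d@B0, e@B0}
  B1: | IN={b@B2, c@B4, d@B0, d@B4, e@B0, e@B2, f@B4} | OUT={b@B2, c@B4, d@B1, e@B0, e@B2, f@B4}
  B2: | IN={b@B2, b@B5, c@B4, c@B5, d@B0, d@B1, d@B4, e@B0, e@B2, f@B4} | OUT={b@B2, c@B4, c@B5, d@B0, d@B1, d@B4, e@B2, f@B4}
  B3: | IN={b@B2, c@B4, c@B5, d@B0, d@B1, d@B4, e@B0, e@B2, f@B4} | OUT={b@B2, c@B3, d@B0, d@B1, d@B4, e@B0, e@B2, f@B3}
  B4: | IN={b@B2, c@B3, d@B0, d@B1, d@B4, e@B0, e@B2, f@B3} | OUT={b@B2, c@B4, d@B4, e@B0, e@B2, f@B4}
  B5: | IN={b@B2, c@B4, d@B0, d@B4, e@B0, e@B2, f@B4} | OUT={b@B5, c@B5, d@B0, d@B4, e@B0, e@B2, f@B4}
  B6: | IN={b@B5, c@B5, d@B0, d@B4, e@B0, e@B2, f@B4} | OUT={b@B5, c@B5, d@B0, d@B4, e@B6, f@B4}
  B7: | IN={b@B5, c@B5, d@B0, d@B4, e@B6, f@B4} | OUT={b@B5, c@B7, d@B0, d@B4, e@B6, f@B4}

B0 is the boundary node: IN[B0] = {}
Applying B0's transfer function to that IN value gives OUT[B0] (row B0 above).

Answer: {d@B0, e@B0}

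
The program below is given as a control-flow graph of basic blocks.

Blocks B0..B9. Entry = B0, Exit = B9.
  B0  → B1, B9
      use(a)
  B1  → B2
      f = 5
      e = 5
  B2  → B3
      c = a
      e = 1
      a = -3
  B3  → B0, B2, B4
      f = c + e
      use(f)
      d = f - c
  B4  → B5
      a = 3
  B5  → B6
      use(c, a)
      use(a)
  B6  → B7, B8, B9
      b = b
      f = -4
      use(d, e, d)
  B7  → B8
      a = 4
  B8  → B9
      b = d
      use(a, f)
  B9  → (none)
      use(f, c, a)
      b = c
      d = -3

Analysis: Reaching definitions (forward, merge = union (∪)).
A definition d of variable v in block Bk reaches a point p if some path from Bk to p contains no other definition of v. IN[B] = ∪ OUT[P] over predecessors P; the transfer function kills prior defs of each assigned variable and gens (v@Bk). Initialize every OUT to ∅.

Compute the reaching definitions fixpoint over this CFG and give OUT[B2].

Fixpoint table:
  B0:   IN={a@B2, c@B2, d@B3, e@B2, f@B3}   OUT={a@B2, c@B2, d@B3, e@B2, f@B3}
  B1:   IN={a@B2, c@B2, d@B3, e@B2, f@B3}   OUT={a@B2, c@B2, d@B3, e@B1, f@B1}
  B2:   IN={a@B2, c@B2, d@B3, e@B1, e@B2, f@B1, f@B3}   OUT={a@B2, c@B2, d@B3, e@B2, f@B1, f@B3}
  B3:   IN={a@B2, c@B2, d@B3, e@B2, f@B1, f@B3}   OUT={a@B2, c@B2, d@B3, e@B2, f@B3}
  B4:   IN={a@B2, c@B2, d@B3, e@B2, f@B3}   OUT={a@B4, c@B2, d@B3, e@B2, f@B3}
  B5:   IN={a@B4, c@B2, d@B3, e@B2, f@B3}   OUT={a@B4, c@B2, d@B3, e@B2, f@B3}
  B6:   IN={a@B4, c@B2, d@B3, e@B2, f@B3}   OUT={a@B4, b@B6, c@B2, d@B3, e@B2, f@B6}
  B7:   IN={a@B4, b@B6, c@B2, d@B3, e@B2, f@B6}   OUT={a@B7, b@B6, c@B2, d@B3, e@B2, f@B6}
  B8:   IN={a@B4, a@B7, b@B6, c@B2, d@B3, e@B2, f@B6}   OUT={a@B4, a@B7, b@B8, c@B2, d@B3, e@B2, f@B6}
  B9:   IN={a@B2, a@B4, a@B7, b@B6, b@B8, c@B2, d@B3, e@B2, f@B3, f@B6}   OUT={a@B2, a@B4, a@B7, b@B9, c@B2, d@B9, e@B2, f@B3, f@B6}

Merge at B2: IN[B2] = OUT[B1] ⊔ OUT[B3] = {a@B2, c@B2, d@B3, e@B1, e@B2, f@B1, f@B3}
Applying B2's transfer function to that IN value gives OUT[B2] (row B2 above).

Answer: {a@B2, c@B2, d@B3, e@B2, f@B1, f@B3}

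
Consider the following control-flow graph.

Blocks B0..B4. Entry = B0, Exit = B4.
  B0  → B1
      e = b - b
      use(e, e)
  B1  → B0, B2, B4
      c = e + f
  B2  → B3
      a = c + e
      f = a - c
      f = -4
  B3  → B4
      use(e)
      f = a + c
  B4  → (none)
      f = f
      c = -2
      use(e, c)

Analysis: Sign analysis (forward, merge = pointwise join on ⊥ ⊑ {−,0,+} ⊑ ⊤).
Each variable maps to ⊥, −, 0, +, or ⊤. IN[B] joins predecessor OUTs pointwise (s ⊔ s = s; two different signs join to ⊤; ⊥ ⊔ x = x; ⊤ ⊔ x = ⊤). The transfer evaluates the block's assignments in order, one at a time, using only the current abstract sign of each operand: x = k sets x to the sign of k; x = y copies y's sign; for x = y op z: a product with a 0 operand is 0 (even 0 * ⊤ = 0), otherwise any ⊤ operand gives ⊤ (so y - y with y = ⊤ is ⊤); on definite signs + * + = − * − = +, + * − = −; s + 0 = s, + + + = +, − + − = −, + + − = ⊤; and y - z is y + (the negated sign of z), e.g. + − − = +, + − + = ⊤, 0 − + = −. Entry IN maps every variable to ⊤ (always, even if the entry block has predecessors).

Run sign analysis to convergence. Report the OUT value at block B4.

Answer: {a: ⊤, b: ⊤, c: -, d: ⊤, e: ⊤, f: ⊤}

Derivation:
Per-block solution:
  B0: | IN=(all ⊤) | OUT=(all ⊤)
  B1: | IN=(all ⊤) | OUT=(all ⊤)
  B2: | IN=(all ⊤) | OUT={f:-; rest ⊤}
  B3: | IN={f:-; rest ⊤} | OUT=(all ⊤)
  B4: | IN=(all ⊤) | OUT={c:-; rest ⊤}

Merge at B4: IN[B4] = OUT[B1] ⊔ OUT[B3] = {a: ⊤, b: ⊤, c: ⊤, d: ⊤, e: ⊤, f: ⊤}
Applying B4's transfer function to that IN value gives OUT[B4] (row B4 above).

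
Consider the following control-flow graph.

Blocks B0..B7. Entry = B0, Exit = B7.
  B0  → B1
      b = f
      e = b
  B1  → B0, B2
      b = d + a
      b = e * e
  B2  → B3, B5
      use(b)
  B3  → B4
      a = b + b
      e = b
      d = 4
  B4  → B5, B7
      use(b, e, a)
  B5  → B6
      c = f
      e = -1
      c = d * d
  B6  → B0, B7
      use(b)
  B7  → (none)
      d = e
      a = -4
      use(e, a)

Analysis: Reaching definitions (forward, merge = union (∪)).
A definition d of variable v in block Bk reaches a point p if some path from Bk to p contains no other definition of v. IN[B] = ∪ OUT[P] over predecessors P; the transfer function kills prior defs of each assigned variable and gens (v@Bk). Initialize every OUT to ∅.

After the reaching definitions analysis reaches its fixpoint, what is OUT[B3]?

Answer: {a@B3, b@B1, c@B5, d@B3, e@B3}

Derivation:
Per-block solution:
  B0:   IN={a@B3, b@B1, c@B5, d@B3, e@B0, e@B5}   OUT={a@B3, b@B0, c@B5, d@B3, e@B0}
  B1:   IN={a@B3, b@B0, c@B5, d@B3, e@B0}   OUT={a@B3, b@B1, c@B5, d@B3, e@B0}
  B2:   IN={a@B3, b@B1, c@B5, d@B3, e@B0}   OUT={a@B3, b@B1, c@B5, d@B3, e@B0}
  B3:   IN={a@B3, b@B1, c@B5, d@B3, e@B0}   OUT={a@B3, b@B1, c@B5, d@B3, e@B3}
  B4:   IN={a@B3, b@B1, c@B5, d@B3, e@B3}   OUT={a@B3, b@B1, c@B5, d@B3, e@B3}
  B5:   IN={a@B3, b@B1, c@B5, d@B3, e@B0, e@B3}   OUT={a@B3, b@B1, c@B5, d@B3, e@B5}
  B6:   IN={a@B3, b@B1, c@B5, d@B3, e@B5}   OUT={a@B3, b@B1, c@B5, d@B3, e@B5}
  B7:   IN={a@B3, b@B1, c@B5, d@B3, e@B3, e@B5}   OUT={a@B7, b@B1, c@B5, d@B7, e@B3, e@B5}

Merge at B3: IN[B3] = OUT[B2] = {a@B3, b@B1, c@B5, d@B3, e@B0}
Applying B3's transfer function to that IN value gives OUT[B3] (row B3 above).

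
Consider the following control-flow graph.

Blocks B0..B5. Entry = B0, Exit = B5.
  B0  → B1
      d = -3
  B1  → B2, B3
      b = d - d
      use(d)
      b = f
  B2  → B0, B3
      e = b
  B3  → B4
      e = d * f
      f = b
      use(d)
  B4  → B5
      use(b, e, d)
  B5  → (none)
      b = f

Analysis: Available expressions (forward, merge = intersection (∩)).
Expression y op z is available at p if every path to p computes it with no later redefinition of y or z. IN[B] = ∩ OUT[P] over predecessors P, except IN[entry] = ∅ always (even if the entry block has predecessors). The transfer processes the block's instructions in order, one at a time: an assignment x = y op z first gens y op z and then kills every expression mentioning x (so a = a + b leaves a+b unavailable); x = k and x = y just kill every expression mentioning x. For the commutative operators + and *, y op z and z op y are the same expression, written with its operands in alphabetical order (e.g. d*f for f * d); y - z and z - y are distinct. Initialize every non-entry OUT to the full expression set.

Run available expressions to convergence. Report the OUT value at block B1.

Answer: {d-d}

Trace:
Converged values:
  B0:  IN={}  OUT={}
  B1:  IN={}  OUT={d-d}
  B2:  IN={d-d}  OUT={d-d}
  B3:  IN={d-d}  OUT={d-d}
  B4:  IN={d-d}  OUT={d-d}
  B5:  IN={d-d}  OUT={d-d}

Merge at B1: IN[B1] = OUT[B0] = {}
Applying B1's transfer function to that IN value gives OUT[B1] (row B1 above).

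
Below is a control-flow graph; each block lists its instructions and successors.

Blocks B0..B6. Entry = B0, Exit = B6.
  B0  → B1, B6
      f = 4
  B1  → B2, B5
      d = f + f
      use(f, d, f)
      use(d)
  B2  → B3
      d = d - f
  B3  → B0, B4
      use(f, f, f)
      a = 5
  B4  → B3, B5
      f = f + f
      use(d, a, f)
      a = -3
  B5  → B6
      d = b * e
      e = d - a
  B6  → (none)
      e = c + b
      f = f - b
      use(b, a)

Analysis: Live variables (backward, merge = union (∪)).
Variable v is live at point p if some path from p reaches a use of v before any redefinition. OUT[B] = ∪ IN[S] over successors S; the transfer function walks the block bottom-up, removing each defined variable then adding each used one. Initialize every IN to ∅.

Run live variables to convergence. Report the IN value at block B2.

Converged values:
  B0:   IN={a, b, c, e}   OUT={a, b, c, e, f}
  B1:   IN={a, b, c, e, f}   OUT={a, b, c, d, e, f}
  B2:   IN={b, c, d, e, f}   OUT={b, c, d, e, f}
  B3:   IN={b, c, d, e, f}   OUT={a, b, c, d, e, f}
  B4:   IN={a, b, c, d, e, f}   OUT={a, b, c, d, e, f}
  B5:   IN={a, b, c, e, f}   OUT={a, b, c, f}
  B6:   IN={a, b, c, f}   OUT={}

Merge at B2: OUT[B2] = IN[B3] = {b, c, d, e, f}
Applying B2's transfer function to that OUT value gives IN[B2] (row B2 above).

Answer: {b, c, d, e, f}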